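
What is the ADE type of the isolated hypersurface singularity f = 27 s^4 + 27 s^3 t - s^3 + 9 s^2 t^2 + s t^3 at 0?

E7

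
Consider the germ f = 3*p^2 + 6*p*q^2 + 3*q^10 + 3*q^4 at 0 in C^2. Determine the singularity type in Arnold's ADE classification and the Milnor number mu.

The Hessian of f at 0 is [[6, 0], [0, 0]] with rank 1, so corank 1. A Groebner basis of the Jacobian ideal J(f) in C{p,q} is {p^5, p^4*q, p + q^2}; counting standard monomials gives mu = 9. Corank 1: A-series; mu = 9 gives A_9.

Type A_9, Milnor number mu = 9.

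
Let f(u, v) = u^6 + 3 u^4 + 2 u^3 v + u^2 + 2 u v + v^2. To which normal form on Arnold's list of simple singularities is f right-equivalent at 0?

The Hessian of f at 0 is [[2, 2], [2, 2]] with rank 1, so corank 1. A Groebner basis of the Jacobian ideal J(f) in C{u,v} is {v^3, u + v}; counting standard monomials gives mu = 3. Corank 1: A-series; mu = 3 gives A_3.

A_3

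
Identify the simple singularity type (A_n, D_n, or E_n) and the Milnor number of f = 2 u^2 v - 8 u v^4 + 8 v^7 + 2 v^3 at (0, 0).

Type D_{4}, Milnor number mu = 4.

The Hessian of f at 0 has rank 0. Corank 2; j^3 = 2*v*(u^2 + v^2) splits into three distinct lines over C (the quadratic factor has nonzero discriminant), so D_4.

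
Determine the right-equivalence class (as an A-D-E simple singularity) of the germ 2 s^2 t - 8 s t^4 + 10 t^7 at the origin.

The Hessian of f at 0 has rank 0. Corank 2; j^3 = 2*s^2*t has shape L^2 M (L != M), so D-series; mu = 8 gives D_8.

D_8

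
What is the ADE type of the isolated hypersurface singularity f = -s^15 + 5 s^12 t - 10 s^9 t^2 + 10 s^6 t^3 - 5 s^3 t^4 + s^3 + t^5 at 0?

E_{8}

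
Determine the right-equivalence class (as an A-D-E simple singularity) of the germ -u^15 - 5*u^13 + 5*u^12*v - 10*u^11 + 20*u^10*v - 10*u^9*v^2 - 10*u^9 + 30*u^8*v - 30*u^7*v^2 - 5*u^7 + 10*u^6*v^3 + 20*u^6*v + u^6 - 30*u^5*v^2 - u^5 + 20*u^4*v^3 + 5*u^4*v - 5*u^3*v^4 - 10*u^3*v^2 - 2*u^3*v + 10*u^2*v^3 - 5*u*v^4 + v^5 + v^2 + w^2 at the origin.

A4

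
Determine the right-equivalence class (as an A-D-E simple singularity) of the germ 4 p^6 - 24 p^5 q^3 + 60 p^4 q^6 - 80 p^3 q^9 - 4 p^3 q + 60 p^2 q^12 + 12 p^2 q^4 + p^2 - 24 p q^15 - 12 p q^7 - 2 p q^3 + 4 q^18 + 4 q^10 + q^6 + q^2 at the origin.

A_{1}

The Hessian of f at 0 is [[2, 0], [0, 2]] with rank 2, so corank 0. A Groebner basis of the Jacobian ideal J(f) in C{p,q} is {p, q}; counting standard monomials gives mu = 1. Corank 0: nondegenerate Morse point, so A_1.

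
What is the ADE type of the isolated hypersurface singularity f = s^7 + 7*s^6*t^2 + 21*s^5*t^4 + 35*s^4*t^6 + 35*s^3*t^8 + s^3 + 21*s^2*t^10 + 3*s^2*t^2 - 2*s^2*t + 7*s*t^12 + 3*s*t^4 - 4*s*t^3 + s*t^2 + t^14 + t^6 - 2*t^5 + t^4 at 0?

D_{8}

The Hessian of f at 0 has rank 0. Corank 2; j^3 = s*(s - t)^2 has shape L^2 M (L != M), so D-series; mu = 8 gives D_8.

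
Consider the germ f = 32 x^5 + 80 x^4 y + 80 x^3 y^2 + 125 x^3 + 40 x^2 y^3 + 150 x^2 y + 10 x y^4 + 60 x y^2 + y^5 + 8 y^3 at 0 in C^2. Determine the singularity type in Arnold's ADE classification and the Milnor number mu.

The Hessian of f at 0 is [[0, 0], [0, 0]] with rank 0, so corank 2. A Groebner basis of the Jacobian ideal J(f) in C{x,y} is {y^5, x*y^3 + 17*y^4/40, x^2 + 4*x*y/5 + 4*y^2/25}; counting standard monomials gives mu = 8. Corank 2; j^3 = (5*x + 2*y)^3 is a perfect cube, so E-series; the 5-jet and mu = 8 give E_8.

Type E8, Milnor number mu = 8.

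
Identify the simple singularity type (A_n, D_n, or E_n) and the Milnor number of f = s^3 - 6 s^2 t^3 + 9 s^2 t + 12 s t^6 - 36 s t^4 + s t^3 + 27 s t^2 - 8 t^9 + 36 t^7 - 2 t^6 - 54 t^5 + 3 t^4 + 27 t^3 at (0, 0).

The Hessian of f at 0 has rank 0. Corank 2; j^3 = (s + 3*t)^3 is a perfect cube, so E-series; the 4-jet and mu = 7 give E_7.

Type E_7, Milnor number mu = 7.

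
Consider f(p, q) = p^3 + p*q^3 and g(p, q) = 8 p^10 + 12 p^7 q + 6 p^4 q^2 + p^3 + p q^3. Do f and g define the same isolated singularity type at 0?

The Hessian of f at 0 is [[0, 0], [0, 0]] with rank 0, so corank 2. A Groebner basis of the Jacobian ideal J(f) in C{p,q} is {p^3, p*q^2, 3*p^2 + q^3}; counting standard monomials gives mu = 7. Corank 2; j^3 = p^3 is a perfect cube, so E-series; the 4-jet and mu = 7 give E_7. The Hessian of g at 0 is [[0, 0], [0, 0]] with rank 0, so corank 2. A Groebner basis of the Jacobian ideal J(g) in C{p,q} is {p^3, p*q^2, 3*p^2 + q^3}; counting standard monomials gives mu = 7. Corank 2; j^3 = p^3 is a perfect cube, so E-series; the 4-jet and mu = 7 give E_7. Both have type E_7, hence right-equivalent.

Yes.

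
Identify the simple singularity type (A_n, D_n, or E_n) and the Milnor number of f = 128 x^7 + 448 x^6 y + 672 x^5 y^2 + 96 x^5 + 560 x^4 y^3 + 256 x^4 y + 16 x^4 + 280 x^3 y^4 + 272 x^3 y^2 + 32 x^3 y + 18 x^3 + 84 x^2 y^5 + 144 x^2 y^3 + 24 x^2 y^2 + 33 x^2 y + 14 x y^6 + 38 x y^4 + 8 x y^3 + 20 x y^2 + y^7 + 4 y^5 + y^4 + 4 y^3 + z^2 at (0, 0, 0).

The Hessian of f at 0 is [[0, 0, 0], [0, 0, 0], [0, 0, 2]] with rank 1, so corank 2. A Groebner basis of the Jacobian ideal J(f) in C{x,y,z} is {x*y^2 + 27*x*y/4 + 9*y^2/2, -81*x*y/8 + y^3 - 27*y^2/4, x^2 + 7*x*y/6 + y^2/3, z}; counting standard monomials gives mu = 5. Corank 2; j^3 = (2*x + y)*(3*x + 2*y)^2 has shape L^2 M (L != M), so D-series; mu = 5 gives D_5.

Type D_{5}, Milnor number mu = 5.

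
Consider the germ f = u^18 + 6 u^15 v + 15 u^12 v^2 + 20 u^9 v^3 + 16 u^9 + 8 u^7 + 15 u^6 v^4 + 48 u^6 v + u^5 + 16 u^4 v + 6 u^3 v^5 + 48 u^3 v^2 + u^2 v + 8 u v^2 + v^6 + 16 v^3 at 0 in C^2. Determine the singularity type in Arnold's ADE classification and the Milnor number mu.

Type D_7, Milnor number mu = 7.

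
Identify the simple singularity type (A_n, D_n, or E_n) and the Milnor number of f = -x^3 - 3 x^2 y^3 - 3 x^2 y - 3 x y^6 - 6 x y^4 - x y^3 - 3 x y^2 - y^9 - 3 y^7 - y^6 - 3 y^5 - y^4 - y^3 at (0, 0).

Type E7, Milnor number mu = 7.

The Hessian of f at 0 has rank 0. Corank 2; j^3 = -(x + y)^3 is a perfect cube, so E-series; the 4-jet and mu = 7 give E_7.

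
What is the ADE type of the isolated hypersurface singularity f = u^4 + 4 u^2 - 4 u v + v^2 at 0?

A3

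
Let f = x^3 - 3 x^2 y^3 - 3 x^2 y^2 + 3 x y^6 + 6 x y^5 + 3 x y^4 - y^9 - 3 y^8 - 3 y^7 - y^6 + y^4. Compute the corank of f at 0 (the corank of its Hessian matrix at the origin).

2

Hessian at 0 has rank 0.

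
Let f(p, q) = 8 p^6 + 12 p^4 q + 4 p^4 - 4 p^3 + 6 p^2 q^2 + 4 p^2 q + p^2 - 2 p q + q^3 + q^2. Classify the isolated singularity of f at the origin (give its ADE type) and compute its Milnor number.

Type A_2, Milnor number mu = 2.

The Hessian of f at 0 is [[2, -2], [-2, 2]] with rank 1, so corank 1. A Groebner basis of the Jacobian ideal J(f) in C{p,q} is {q^2, p - q}; counting standard monomials gives mu = 2. Corank 1: A-series; mu = 2 gives A_2.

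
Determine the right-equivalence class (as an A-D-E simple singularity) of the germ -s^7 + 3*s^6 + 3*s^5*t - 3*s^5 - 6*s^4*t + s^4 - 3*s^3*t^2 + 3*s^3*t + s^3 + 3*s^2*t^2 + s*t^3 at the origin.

E_7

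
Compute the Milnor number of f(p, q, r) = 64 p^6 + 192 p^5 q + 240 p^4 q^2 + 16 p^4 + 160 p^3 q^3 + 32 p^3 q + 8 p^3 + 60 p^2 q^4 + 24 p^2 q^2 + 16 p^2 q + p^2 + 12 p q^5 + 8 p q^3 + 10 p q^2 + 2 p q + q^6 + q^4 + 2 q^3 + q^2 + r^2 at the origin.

5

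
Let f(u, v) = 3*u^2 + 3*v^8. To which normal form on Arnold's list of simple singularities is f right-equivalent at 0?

A_{7}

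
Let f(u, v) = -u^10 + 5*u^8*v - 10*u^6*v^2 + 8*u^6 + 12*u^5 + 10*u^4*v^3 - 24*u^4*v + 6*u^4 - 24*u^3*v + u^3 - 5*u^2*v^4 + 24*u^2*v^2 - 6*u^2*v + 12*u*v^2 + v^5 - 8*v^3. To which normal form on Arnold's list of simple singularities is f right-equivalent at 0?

The Hessian of f at 0 has rank 0. Corank 2; j^3 = (u - 2*v)^3 is a perfect cube, so E-series; the 5-jet and mu = 8 give E_8.

E8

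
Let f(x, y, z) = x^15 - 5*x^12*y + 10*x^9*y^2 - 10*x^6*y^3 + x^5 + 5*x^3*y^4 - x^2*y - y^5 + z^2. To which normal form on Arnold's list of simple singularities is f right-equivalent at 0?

D_6

The Hessian of f at 0 is [[0, 0, 0], [0, 0, 0], [0, 0, 2]] with rank 1, so corank 2. A Groebner basis of the Jacobian ideal J(f) in C{x,y,z} is {x^2/5 + y^4, x^3, x*y, z}; counting standard monomials gives mu = 6. Corank 2; j^3 = -x^2*y has shape L^2 M (L != M), so D-series; mu = 6 gives D_6.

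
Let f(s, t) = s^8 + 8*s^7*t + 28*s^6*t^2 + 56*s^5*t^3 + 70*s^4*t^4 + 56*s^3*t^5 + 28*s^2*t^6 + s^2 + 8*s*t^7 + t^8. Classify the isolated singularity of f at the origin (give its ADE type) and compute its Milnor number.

Type A7, Milnor number mu = 7.

The Hessian of f at 0 has rank 1. Corank 1: A-series; mu = 7 gives A_7.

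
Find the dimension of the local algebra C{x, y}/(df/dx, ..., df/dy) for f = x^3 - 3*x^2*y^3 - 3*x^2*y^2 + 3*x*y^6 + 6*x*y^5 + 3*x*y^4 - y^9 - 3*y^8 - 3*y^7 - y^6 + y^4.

The Hessian of f at 0 has rank 0. Corank 2; j^3 = x^3 is a perfect cube, so E-series; the 4-jet and mu = 6 give E_6.

6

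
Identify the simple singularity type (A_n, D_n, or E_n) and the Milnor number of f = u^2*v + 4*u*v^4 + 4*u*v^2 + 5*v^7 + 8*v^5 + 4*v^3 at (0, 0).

Type D_8, Milnor number mu = 8.

The Hessian of f at 0 has rank 0. Corank 2; j^3 = v*(u + 2*v)^2 has shape L^2 M (L != M), so D-series; mu = 8 gives D_8.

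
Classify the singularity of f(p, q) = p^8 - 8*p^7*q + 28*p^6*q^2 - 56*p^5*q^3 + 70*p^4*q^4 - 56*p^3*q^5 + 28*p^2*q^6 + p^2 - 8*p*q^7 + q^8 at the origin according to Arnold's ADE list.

A7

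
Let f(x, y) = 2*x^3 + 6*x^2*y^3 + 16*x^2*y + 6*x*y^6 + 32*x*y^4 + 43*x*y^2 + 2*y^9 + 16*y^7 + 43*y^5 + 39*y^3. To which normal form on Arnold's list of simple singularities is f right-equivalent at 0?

The Hessian of f at 0 has rank 0. Corank 2; j^3 = (x + 3*y)*(2*x^2 + 10*x*y + 13*y^2) splits into three distinct lines over C (the quadratic factor has nonzero discriminant), so D_4.

D4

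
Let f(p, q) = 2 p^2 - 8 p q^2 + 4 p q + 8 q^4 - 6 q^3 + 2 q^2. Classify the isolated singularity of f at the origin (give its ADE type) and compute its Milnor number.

Type A_{2}, Milnor number mu = 2.

The Hessian of f at 0 has rank 1. Corank 1: A-series; mu = 2 gives A_2.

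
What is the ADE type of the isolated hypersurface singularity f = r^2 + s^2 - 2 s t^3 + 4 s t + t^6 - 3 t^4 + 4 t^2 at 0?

A_{3}

The Hessian of f at 0 is [[2, 4, 0], [4, 8, 0], [0, 0, 2]] with rank 2, so corank 1. A Groebner basis of the Jacobian ideal J(f) in C{s,t,r} is {t^3, s + 2*t, r}; counting standard monomials gives mu = 3. Corank 1: A-series; mu = 3 gives A_3.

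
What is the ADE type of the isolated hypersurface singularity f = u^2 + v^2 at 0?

A_1

The Hessian of f at 0 has rank 2. Corank 0: nondegenerate Morse point, so A_1.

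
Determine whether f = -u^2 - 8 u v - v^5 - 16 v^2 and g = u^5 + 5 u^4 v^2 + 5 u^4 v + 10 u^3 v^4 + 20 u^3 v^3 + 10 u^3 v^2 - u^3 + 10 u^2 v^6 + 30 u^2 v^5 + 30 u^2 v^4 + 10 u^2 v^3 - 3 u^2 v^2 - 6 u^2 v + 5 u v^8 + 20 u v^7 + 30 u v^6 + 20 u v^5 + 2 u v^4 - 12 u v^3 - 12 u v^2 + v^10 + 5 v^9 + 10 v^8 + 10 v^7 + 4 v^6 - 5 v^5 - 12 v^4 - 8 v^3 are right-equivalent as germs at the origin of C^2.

No.

The Hessian of f at 0 has rank 1. Corank 1: A-series; mu = 4 gives A_4. The Hessian of g at 0 has rank 0. Corank 2; j^3 = -(u + 2*v)^3 is a perfect cube, so E-series; the 5-jet and mu = 8 give E_8. f is A_4 but g is E_8, hence not right-equivalent.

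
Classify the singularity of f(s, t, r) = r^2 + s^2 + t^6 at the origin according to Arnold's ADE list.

A5

The Hessian of f at 0 has rank 2. Corank 1: A-series; mu = 5 gives A_5.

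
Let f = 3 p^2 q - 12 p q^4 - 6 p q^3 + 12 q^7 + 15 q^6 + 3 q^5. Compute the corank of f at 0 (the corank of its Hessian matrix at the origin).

2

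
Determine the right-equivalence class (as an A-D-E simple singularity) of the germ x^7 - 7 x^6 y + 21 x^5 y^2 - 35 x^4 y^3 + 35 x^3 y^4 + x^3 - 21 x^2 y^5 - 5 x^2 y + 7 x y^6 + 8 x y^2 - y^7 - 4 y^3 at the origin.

D_{8}

The Hessian of f at 0 is [[0, 0], [0, 0]] with rank 0, so corank 2. A Groebner basis of the Jacobian ideal J(f) in C{x,y} is {-x*y/7 + y^6 + 2*y^2/7, x*y^2 - 2*y^3, x^2 - 3*x*y + 2*y^2}; counting standard monomials gives mu = 8. Corank 2; j^3 = (x - 2*y)^2*(x - y) has shape L^2 M (L != M), so D-series; mu = 8 gives D_8.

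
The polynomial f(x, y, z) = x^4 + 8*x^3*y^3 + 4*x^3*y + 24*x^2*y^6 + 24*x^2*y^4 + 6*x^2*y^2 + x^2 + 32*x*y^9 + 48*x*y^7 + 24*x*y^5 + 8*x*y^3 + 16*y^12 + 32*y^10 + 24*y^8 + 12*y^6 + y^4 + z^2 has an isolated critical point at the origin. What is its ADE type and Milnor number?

Type A3, Milnor number mu = 3.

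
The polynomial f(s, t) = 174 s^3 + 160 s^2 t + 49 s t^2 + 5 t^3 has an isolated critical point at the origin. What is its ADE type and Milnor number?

The Hessian of f at 0 is [[0, 0], [0, 0]] with rank 0, so corank 2. A Groebner basis of the Jacobian ideal J(f) in C{s,t} is {t^3, s^2 - t^2/22, s*t + 5*t^2/22}; counting standard monomials gives mu = 4. Corank 2; j^3 = (3*s + t)*(58*s^2 + 34*s*t + 5*t^2) splits into three distinct lines over C (the quadratic factor has nonzero discriminant), so D_4.

Type D_4, Milnor number mu = 4.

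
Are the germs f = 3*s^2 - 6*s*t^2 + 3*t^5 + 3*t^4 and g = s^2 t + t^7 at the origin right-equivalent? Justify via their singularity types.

The Hessian of f at 0 has rank 1. Corank 1: A-series; mu = 4 gives A_4. The Hessian of g at 0 has rank 0. Corank 2; j^3 = s^2*t has shape L^2 M (L != M), so D-series; mu = 8 gives D_8. f is A_4 but g is D_8, hence not right-equivalent.

No.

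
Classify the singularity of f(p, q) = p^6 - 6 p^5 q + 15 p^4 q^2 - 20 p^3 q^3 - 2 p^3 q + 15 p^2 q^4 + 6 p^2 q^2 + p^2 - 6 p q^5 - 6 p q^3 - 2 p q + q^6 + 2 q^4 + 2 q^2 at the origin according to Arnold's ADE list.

A_{1}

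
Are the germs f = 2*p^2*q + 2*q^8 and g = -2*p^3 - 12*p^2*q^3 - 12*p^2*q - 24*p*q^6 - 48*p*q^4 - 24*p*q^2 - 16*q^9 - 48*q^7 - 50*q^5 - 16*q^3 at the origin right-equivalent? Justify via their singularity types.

No.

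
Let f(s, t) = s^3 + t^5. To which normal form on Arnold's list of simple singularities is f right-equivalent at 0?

The Hessian of f at 0 has rank 0. Corank 2; j^3 = s^3 is a perfect cube, so E-series; the 5-jet and mu = 8 give E_8.

E8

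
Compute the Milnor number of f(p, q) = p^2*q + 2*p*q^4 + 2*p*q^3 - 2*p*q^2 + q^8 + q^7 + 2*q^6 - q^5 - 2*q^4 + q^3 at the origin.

9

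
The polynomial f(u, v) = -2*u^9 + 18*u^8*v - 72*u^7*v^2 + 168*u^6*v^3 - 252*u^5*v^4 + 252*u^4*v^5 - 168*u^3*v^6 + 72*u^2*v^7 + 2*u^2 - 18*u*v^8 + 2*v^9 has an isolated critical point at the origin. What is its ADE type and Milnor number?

The Hessian of f at 0 has rank 1. Corank 1: A-series; mu = 8 gives A_8.

Type A_8, Milnor number mu = 8.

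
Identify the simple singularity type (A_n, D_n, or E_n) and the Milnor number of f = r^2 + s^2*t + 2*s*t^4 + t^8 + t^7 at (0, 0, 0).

The Hessian of f at 0 has rank 1. Corank 2; j^3 = s^2*t has shape L^2 M (L != M), so D-series; mu = 9 gives D_9.

Type D9, Milnor number mu = 9.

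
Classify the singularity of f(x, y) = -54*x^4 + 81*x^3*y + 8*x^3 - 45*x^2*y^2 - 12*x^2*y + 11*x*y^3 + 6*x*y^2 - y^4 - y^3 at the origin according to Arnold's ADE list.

E_{7}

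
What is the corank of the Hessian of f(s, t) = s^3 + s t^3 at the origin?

2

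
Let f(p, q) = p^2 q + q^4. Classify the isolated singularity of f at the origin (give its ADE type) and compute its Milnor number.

Type D_{5}, Milnor number mu = 5.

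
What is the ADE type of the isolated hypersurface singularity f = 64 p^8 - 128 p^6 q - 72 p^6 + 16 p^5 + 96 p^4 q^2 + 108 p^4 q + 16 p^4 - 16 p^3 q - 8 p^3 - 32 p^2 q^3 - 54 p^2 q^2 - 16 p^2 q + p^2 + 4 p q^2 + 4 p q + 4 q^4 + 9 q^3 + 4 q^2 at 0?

A2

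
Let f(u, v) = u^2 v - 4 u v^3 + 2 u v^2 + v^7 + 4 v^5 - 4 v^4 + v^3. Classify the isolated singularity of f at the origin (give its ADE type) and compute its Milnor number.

The Hessian of f at 0 is [[0, 0], [0, 0]] with rank 0, so corank 2. A Groebner basis of the Jacobian ideal J(f) in C{u,v} is {u^2*v^2 + u^2*v + 4*u^2/7 + 5*u*v^2/14 + 23*u*v/28 + v^2/4, u^3 + 3*u^2*v + 8*u^2/7 + 5*u*v^2/7 + 23*u*v/14 + v^2/2, -u*v/2 + v^3 - v^2/2}; counting standard monomials gives mu = 8. Corank 2; j^3 = v*(u + v)^2 has shape L^2 M (L != M), so D-series; mu = 8 gives D_8.

Type D8, Milnor number mu = 8.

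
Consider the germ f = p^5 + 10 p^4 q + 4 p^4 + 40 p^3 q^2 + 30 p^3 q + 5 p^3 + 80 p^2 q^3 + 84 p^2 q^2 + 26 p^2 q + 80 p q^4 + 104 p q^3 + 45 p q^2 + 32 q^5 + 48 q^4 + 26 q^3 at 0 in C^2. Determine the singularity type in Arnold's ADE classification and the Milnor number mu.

The Hessian of f at 0 has rank 0. Corank 2; j^3 = (p + 2*q)*(5*p^2 + 16*p*q + 13*q^2) splits into three distinct lines over C (the quadratic factor has nonzero discriminant), so D_4.

Type D_4, Milnor number mu = 4.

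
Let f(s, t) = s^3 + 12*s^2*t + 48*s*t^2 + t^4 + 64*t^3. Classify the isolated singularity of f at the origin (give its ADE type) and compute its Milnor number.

The Hessian of f at 0 is [[0, 0], [0, 0]] with rank 0, so corank 2. A Groebner basis of the Jacobian ideal J(f) in C{s,t} is {t^3, s^2 + 8*s*t + 16*t^2}; counting standard monomials gives mu = 6. Corank 2; j^3 = (s + 4*t)^3 is a perfect cube, so E-series; the 4-jet and mu = 6 give E_6.

Type E6, Milnor number mu = 6.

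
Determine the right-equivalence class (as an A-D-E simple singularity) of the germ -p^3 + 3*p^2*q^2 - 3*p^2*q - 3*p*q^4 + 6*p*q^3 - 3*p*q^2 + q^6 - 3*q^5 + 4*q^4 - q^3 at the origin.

E_6

The Hessian of f at 0 is [[0, 0], [0, 0]] with rank 0, so corank 2. A Groebner basis of the Jacobian ideal J(f) in C{p,q} is {p^3 - 3*p^2/2 - 3*p*q - 3*q^2/2, p^2*q + p^2 + 2*p*q + q^2, -p^2/2 + p*q^2 - p*q - q^2/2, q^3}; counting standard monomials gives mu = 6. Corank 2; j^3 = -(p + q)^3 is a perfect cube, so E-series; the 4-jet and mu = 6 give E_6.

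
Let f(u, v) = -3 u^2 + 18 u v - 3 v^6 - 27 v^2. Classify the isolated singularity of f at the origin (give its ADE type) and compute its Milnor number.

Type A_{5}, Milnor number mu = 5.

The Hessian of f at 0 has rank 1. Corank 1: A-series; mu = 5 gives A_5.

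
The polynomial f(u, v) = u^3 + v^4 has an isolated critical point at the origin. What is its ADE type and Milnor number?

Type E6, Milnor number mu = 6.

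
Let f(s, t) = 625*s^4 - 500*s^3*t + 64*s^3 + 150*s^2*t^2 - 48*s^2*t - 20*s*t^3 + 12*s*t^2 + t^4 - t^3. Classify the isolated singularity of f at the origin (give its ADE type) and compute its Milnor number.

Type E_6, Milnor number mu = 6.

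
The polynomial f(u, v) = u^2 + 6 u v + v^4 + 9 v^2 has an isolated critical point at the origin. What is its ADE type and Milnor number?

Type A3, Milnor number mu = 3.

The Hessian of f at 0 is [[2, 6], [6, 18]] with rank 1, so corank 1. A Groebner basis of the Jacobian ideal J(f) in C{u,v} is {v^3, u + 3*v}; counting standard monomials gives mu = 3. Corank 1: A-series; mu = 3 gives A_3.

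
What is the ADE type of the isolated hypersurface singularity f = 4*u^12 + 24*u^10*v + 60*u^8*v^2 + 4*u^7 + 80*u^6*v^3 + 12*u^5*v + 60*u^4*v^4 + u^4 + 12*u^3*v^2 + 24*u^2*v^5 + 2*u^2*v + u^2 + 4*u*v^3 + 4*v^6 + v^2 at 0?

A1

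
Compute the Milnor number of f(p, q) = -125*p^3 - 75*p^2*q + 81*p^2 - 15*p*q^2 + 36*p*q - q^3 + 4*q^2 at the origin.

2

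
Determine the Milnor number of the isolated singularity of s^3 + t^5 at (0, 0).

The Hessian of f at 0 has rank 0. Corank 2; j^3 = s^3 is a perfect cube, so E-series; the 5-jet and mu = 8 give E_8.

8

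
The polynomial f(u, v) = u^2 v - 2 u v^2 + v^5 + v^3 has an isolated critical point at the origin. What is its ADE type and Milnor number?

The Hessian of f at 0 has rank 0. Corank 2; j^3 = v*(u - v)^2 has shape L^2 M (L != M), so D-series; mu = 6 gives D_6.

Type D_6, Milnor number mu = 6.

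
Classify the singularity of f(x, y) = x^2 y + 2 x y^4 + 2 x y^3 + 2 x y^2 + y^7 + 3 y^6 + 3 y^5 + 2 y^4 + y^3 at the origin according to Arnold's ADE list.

D_7

The Hessian of f at 0 is [[0, 0], [0, 0]] with rank 0, so corank 2. A Groebner basis of the Jacobian ideal J(f) in C{x,y} is {x*y + y^4 + y^3 + y^2, x^3 - 3*x^2/2 - 15*x*y/2 - 7*y^3/2 - 6*y^2, x^2*y + 3*x^2/4 + 17*x*y/4 + 7*y^3/4 + 7*y^2/2, -x^2/4 + x*y^2 - 7*x*y/4 - y^3/4 - 3*y^2/2}; counting standard monomials gives mu = 7. Corank 2; j^3 = y*(x + y)^2 has shape L^2 M (L != M), so D-series; mu = 7 gives D_7.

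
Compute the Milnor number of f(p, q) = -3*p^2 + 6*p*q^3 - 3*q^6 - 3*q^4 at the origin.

3

The Hessian of f at 0 is [[-6, 0], [0, 0]] with rank 1, so corank 1. A Groebner basis of the Jacobian ideal J(f) in C{p,q} is {q^3, p}; counting standard monomials gives mu = 3. Corank 1: A-series; mu = 3 gives A_3.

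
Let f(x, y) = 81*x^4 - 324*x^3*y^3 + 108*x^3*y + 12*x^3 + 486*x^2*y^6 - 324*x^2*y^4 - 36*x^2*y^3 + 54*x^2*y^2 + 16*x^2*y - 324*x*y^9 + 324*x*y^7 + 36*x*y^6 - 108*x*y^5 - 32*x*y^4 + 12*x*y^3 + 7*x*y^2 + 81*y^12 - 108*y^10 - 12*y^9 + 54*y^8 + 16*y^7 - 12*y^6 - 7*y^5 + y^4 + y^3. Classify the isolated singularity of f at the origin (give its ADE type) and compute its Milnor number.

The Hessian of f at 0 has rank 0. Corank 2; j^3 = (2*x + y)^2*(3*x + y) has shape L^2 M (L != M), so D-series; mu = 5 gives D_5.

Type D_{5}, Milnor number mu = 5.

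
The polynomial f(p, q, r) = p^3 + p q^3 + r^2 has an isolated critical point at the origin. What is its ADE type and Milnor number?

The Hessian of f at 0 has rank 1. Corank 2; j^3 = p^3 is a perfect cube, so E-series; the 4-jet and mu = 7 give E_7.

Type E_7, Milnor number mu = 7.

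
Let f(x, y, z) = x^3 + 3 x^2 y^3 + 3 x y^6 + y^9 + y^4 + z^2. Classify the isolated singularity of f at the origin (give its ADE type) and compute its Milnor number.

Type E_{6}, Milnor number mu = 6.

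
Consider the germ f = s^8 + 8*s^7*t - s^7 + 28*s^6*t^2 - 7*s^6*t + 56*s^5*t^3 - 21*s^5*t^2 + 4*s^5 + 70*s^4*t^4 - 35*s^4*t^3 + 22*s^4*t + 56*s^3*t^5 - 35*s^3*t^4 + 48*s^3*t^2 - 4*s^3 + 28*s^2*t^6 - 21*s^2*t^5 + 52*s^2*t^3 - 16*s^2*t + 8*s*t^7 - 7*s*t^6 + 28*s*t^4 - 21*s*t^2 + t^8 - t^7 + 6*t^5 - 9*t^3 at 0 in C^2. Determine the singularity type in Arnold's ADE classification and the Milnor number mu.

Type D_9, Milnor number mu = 9.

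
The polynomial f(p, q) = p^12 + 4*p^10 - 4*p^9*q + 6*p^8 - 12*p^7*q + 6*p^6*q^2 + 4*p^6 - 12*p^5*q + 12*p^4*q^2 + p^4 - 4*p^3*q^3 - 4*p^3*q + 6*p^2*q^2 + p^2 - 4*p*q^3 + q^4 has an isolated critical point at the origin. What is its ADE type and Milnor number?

Type A_{3}, Milnor number mu = 3.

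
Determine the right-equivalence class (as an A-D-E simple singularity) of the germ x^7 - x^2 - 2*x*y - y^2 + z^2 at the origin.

The Hessian of f at 0 has rank 2. Corank 1: A-series; mu = 6 gives A_6.

A_6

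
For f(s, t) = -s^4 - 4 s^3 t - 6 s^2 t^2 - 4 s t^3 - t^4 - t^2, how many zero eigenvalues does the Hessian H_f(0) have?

1

The Hessian at 0 is [[0, 0], [0, -2]] of rank 1; hence corank 1.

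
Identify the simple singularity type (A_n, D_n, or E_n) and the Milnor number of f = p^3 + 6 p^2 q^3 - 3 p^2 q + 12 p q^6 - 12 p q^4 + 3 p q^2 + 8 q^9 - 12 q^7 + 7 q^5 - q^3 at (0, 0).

The Hessian of f at 0 has rank 0. Corank 2; j^3 = (p - q)^3 is a perfect cube, so E-series; the 5-jet and mu = 8 give E_8.

Type E8, Milnor number mu = 8.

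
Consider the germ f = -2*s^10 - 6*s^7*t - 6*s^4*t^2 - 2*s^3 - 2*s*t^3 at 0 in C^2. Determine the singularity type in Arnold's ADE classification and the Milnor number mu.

Type E_{7}, Milnor number mu = 7.

The Hessian of f at 0 is [[0, 0], [0, 0]] with rank 0, so corank 2. A Groebner basis of the Jacobian ideal J(f) in C{s,t} is {s^3, s*t^2, 3*s^2 + t^3}; counting standard monomials gives mu = 7. Corank 2; j^3 = -2*s^3 is a perfect cube, so E-series; the 4-jet and mu = 7 give E_7.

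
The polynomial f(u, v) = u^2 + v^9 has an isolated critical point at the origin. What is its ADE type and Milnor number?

Type A_8, Milnor number mu = 8.

The Hessian of f at 0 is [[2, 0], [0, 0]] with rank 1, so corank 1. A Groebner basis of the Jacobian ideal J(f) in C{u,v} is {v^8, u}; counting standard monomials gives mu = 8. Corank 1: A-series; mu = 8 gives A_8.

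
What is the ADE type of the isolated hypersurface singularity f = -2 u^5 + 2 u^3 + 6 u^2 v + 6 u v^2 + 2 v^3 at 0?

The Hessian of f at 0 has rank 0. Corank 2; j^3 = 2*(u + v)^3 is a perfect cube, so E-series; the 5-jet and mu = 8 give E_8.

E8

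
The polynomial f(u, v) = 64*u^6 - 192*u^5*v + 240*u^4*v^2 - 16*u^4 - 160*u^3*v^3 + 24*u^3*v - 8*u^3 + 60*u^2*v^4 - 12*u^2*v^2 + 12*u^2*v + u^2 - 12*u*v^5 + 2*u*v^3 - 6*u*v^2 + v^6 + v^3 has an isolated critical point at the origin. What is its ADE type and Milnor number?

Type A2, Milnor number mu = 2.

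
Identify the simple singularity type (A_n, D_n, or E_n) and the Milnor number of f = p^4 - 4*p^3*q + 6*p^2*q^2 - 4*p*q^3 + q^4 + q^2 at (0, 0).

The Hessian of f at 0 is [[0, 0], [0, 2]] with rank 1, so corank 1. A Groebner basis of the Jacobian ideal J(f) in C{p,q} is {p^3, q}; counting standard monomials gives mu = 3. Corank 1: A-series; mu = 3 gives A_3.

Type A_3, Milnor number mu = 3.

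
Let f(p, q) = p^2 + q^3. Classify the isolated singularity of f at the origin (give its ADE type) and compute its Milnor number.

Type A2, Milnor number mu = 2.

The Hessian of f at 0 has rank 1. Corank 1: A-series; mu = 2 gives A_2.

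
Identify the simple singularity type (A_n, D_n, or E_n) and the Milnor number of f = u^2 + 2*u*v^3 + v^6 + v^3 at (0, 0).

Type A_{2}, Milnor number mu = 2.

The Hessian of f at 0 has rank 1. Corank 1: A-series; mu = 2 gives A_2.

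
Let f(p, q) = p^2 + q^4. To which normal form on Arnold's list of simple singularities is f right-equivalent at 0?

The Hessian of f at 0 is [[2, 0], [0, 0]] with rank 1, so corank 1. A Groebner basis of the Jacobian ideal J(f) in C{p,q} is {q^3, p}; counting standard monomials gives mu = 3. Corank 1: A-series; mu = 3 gives A_3.

A_{3}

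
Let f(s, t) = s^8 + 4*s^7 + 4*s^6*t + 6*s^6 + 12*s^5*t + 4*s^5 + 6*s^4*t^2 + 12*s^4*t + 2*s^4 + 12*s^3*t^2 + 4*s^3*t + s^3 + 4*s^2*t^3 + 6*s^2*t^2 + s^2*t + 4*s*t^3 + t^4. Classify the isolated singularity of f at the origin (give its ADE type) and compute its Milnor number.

The Hessian of f at 0 has rank 0. Corank 2; j^3 = s^2*(s + t) has shape L^2 M (L != M), so D-series; mu = 5 gives D_5.

Type D_{5}, Milnor number mu = 5.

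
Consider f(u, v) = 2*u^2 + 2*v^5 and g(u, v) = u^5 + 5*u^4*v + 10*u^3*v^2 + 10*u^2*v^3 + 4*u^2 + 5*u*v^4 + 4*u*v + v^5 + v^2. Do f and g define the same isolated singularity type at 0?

Yes.

The Hessian of f at 0 has rank 1. Corank 1: A-series; mu = 4 gives A_4. The Hessian of g at 0 has rank 1. Corank 1: A-series; mu = 4 gives A_4. Both have type A_4, hence right-equivalent.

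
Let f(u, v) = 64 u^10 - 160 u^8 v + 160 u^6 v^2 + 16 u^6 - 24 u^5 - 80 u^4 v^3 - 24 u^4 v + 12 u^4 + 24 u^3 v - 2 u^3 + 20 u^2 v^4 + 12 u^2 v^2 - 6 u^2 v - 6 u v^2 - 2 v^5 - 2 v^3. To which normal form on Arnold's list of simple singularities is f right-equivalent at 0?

E8

The Hessian of f at 0 has rank 0. Corank 2; j^3 = -2*(u + v)^3 is a perfect cube, so E-series; the 5-jet and mu = 8 give E_8.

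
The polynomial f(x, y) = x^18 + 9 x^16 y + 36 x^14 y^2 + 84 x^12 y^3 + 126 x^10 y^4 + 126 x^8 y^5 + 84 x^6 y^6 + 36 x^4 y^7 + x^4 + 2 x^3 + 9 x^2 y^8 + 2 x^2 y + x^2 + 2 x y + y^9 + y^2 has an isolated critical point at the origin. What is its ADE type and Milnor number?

The Hessian of f at 0 has rank 1. Corank 1: A-series; mu = 8 gives A_8.

Type A_8, Milnor number mu = 8.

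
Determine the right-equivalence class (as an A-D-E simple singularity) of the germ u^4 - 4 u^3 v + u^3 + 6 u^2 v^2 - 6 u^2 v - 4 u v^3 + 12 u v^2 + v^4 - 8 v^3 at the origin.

The Hessian of f at 0 has rank 0. Corank 2; j^3 = (u - 2*v)^3 is a perfect cube, so E-series; the 4-jet and mu = 6 give E_6.

E6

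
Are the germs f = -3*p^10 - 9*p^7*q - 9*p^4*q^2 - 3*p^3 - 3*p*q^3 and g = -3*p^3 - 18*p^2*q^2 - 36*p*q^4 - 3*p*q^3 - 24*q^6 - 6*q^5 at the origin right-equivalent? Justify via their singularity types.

Yes.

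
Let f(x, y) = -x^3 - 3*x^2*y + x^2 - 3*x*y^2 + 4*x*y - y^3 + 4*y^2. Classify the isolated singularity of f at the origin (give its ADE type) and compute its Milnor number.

The Hessian of f at 0 has rank 1. Corank 1: A-series; mu = 2 gives A_2.

Type A_2, Milnor number mu = 2.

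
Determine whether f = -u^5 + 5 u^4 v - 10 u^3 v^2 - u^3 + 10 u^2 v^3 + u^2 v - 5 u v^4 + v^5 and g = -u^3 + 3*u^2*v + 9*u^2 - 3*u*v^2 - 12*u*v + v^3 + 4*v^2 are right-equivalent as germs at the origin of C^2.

No.

The Hessian of f at 0 has rank 0. Corank 2; j^3 = -u^2*(u - v) has shape L^2 M (L != M), so D-series; mu = 6 gives D_6. The Hessian of g at 0 has rank 1. Corank 1: A-series; mu = 2 gives A_2. f is D_6 but g is A_2, hence not right-equivalent.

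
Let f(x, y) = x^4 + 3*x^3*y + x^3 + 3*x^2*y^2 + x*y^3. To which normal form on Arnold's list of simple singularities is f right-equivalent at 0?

E_7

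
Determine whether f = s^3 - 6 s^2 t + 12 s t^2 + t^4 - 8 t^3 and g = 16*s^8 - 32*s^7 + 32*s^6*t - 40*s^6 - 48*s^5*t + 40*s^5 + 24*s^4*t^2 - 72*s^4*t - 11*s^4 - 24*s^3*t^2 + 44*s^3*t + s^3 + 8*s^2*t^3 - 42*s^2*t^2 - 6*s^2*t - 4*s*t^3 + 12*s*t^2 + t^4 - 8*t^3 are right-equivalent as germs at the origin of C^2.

The Hessian of f at 0 has rank 0. Corank 2; j^3 = (s - 2*t)^3 is a perfect cube, so E-series; the 4-jet and mu = 6 give E_6. The Hessian of g at 0 has rank 0. Corank 2; j^3 = (s - 2*t)^3 is a perfect cube, so E-series; the 4-jet and mu = 6 give E_6. Both have type E_6, hence right-equivalent.

Yes.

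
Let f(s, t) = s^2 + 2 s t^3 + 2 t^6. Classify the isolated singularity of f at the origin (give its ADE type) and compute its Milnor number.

The Hessian of f at 0 has rank 1. Corank 1: A-series; mu = 5 gives A_5.

Type A_{5}, Milnor number mu = 5.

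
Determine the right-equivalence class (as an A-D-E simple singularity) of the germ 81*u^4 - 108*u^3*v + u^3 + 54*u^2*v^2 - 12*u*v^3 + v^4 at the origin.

The Hessian of f at 0 is [[0, 0], [0, 0]] with rank 0, so corank 2. A Groebner basis of the Jacobian ideal J(f) in C{u,v} is {v^4, u*v^2 - v^3/9, u^2}; counting standard monomials gives mu = 6. Corank 2; j^3 = u^3 is a perfect cube, so E-series; the 4-jet and mu = 6 give E_6.

E6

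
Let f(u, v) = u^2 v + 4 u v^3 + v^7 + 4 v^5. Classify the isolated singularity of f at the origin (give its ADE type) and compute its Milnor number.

Type D8, Milnor number mu = 8.

The Hessian of f at 0 has rank 0. Corank 2; j^3 = u^2*v has shape L^2 M (L != M), so D-series; mu = 8 gives D_8.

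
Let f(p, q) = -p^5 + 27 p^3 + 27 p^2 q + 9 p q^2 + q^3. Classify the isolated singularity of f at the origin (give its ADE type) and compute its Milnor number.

The Hessian of f at 0 is [[0, 0], [0, 0]] with rank 0, so corank 2. A Groebner basis of the Jacobian ideal J(f) in C{p,q} is {q^5, p*q^3 + q^4/4, p^2 + 2*p*q/3 + q^2/9}; counting standard monomials gives mu = 8. Corank 2; j^3 = (3*p + q)^3 is a perfect cube, so E-series; the 5-jet and mu = 8 give E_8.

Type E_{8}, Milnor number mu = 8.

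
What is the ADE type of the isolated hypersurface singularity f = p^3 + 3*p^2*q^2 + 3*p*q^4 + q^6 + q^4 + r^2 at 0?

E_{6}

The Hessian of f at 0 is [[0, 0, 0], [0, 0, 0], [0, 0, 2]] with rank 1, so corank 2. A Groebner basis of the Jacobian ideal J(f) in C{p,q,r} is {p^3, p^2*q, p^2/2 + p*q^2, q^3, r}; counting standard monomials gives mu = 6. Corank 2; j^3 = p^3 is a perfect cube, so E-series; the 4-jet and mu = 6 give E_6.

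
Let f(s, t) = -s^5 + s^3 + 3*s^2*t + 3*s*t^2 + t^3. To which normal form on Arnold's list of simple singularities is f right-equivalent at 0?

E_8

The Hessian of f at 0 has rank 0. Corank 2; j^3 = (s + t)^3 is a perfect cube, so E-series; the 5-jet and mu = 8 give E_8.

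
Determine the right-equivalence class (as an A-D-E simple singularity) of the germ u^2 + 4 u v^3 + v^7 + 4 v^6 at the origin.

A6

The Hessian of f at 0 is [[2, 0], [0, 0]] with rank 1, so corank 1. A Groebner basis of the Jacobian ideal J(f) in C{u,v} is {u/2 + v^3, u^2}; counting standard monomials gives mu = 6. Corank 1: A-series; mu = 6 gives A_6.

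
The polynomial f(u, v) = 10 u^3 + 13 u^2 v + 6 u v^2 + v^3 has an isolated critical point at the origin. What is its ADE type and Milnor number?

Type D_4, Milnor number mu = 4.

The Hessian of f at 0 is [[0, 0], [0, 0]] with rank 0, so corank 2. A Groebner basis of the Jacobian ideal J(f) in C{u,v} is {v^3, u^2 - 3*v^2/11, u*v + 6*v^2/11}; counting standard monomials gives mu = 4. Corank 2; j^3 = (2*u + v)*(5*u^2 + 4*u*v + v^2) splits into three distinct lines over C (the quadratic factor has nonzero discriminant), so D_4.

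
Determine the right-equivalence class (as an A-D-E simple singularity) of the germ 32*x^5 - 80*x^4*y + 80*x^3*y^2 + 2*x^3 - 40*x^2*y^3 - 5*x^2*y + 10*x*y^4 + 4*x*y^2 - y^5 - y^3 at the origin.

D6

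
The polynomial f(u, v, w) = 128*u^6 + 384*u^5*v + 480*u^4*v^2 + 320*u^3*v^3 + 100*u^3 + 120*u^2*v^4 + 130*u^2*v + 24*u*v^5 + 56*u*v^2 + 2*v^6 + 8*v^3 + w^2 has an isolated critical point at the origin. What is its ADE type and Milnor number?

The Hessian of f at 0 is [[0, 0, 0], [0, 0, 0], [0, 0, 2]] with rank 1, so corank 2. A Groebner basis of the Jacobian ideal J(f) in C{u,v,w} is {-15625*u*v/12 + v^5 - 3125*v^2/6, u*v^2 + 2*v^3/5, u^2 + 9*u*v/10 + v^2/5, w}; counting standard monomials gives mu = 7. Corank 2; j^3 = 2*(2*u + v)*(5*u + 2*v)^2 has shape L^2 M (L != M), so D-series; mu = 7 gives D_7.

Type D_{7}, Milnor number mu = 7.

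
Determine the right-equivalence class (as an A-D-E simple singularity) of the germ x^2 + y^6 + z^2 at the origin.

The Hessian of f at 0 has rank 2. Corank 1: A-series; mu = 5 gives A_5.

A5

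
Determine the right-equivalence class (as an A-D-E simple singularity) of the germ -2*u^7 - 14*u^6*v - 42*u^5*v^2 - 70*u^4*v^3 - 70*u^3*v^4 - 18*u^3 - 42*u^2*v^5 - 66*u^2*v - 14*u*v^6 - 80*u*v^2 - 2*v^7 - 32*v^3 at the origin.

The Hessian of f at 0 has rank 0. Corank 2; j^3 = -2*(u + v)*(3*u + 4*v)^2 has shape L^2 M (L != M), so D-series; mu = 8 gives D_8.

D_8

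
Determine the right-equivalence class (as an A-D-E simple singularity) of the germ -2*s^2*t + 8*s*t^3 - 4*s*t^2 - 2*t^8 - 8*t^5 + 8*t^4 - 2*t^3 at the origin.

D_{9}

The Hessian of f at 0 has rank 0. Corank 2; j^3 = -2*t*(s + t)^2 has shape L^2 M (L != M), so D-series; mu = 9 gives D_9.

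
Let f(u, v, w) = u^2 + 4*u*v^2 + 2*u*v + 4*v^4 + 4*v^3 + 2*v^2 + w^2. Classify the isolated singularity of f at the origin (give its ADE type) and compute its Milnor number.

The Hessian of f at 0 is [[2, 2, 0], [2, 4, 0], [0, 0, 2]] with rank 3, so corank 0. A Groebner basis of the Jacobian ideal J(f) in C{u,v,w} is {u, v, w}; counting standard monomials gives mu = 1. Corank 0: nondegenerate Morse point, so A_1.

Type A_{1}, Milnor number mu = 1.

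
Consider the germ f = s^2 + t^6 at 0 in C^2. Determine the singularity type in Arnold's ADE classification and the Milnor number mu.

Type A_{5}, Milnor number mu = 5.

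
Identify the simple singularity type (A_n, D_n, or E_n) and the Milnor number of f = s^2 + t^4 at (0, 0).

The Hessian of f at 0 is [[2, 0], [0, 0]] with rank 1, so corank 1. A Groebner basis of the Jacobian ideal J(f) in C{s,t} is {t^3, s}; counting standard monomials gives mu = 3. Corank 1: A-series; mu = 3 gives A_3.

Type A3, Milnor number mu = 3.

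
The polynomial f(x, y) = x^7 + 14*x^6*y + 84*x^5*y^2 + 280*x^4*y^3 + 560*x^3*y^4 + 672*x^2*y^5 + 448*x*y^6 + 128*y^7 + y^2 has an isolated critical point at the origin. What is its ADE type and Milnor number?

Type A6, Milnor number mu = 6.

The Hessian of f at 0 is [[0, 0], [0, 2]] with rank 1, so corank 1. A Groebner basis of the Jacobian ideal J(f) in C{x,y} is {x^6, y}; counting standard monomials gives mu = 6. Corank 1: A-series; mu = 6 gives A_6.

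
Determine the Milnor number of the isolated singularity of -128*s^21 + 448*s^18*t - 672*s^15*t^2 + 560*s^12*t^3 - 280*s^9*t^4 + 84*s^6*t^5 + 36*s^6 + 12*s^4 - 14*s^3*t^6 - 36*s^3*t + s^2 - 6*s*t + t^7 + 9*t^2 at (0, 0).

6

The Hessian of f at 0 is [[2, -6], [-6, 18]] with rank 1, so corank 1. A Groebner basis of the Jacobian ideal J(f) in C{s,t} is {s*t/162 + t^4 - t^2/54, s*t^2 + s/162 - 2*t^3 - t/54, s^2 - 6*s*t + 9*t^2}; counting standard monomials gives mu = 6. Corank 1: A-series; mu = 6 gives A_6.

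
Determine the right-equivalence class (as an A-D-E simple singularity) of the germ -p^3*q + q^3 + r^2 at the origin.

The Hessian of f at 0 is [[0, 0, 0], [0, 0, 0], [0, 0, 2]] with rank 1, so corank 2. A Groebner basis of the Jacobian ideal J(f) in C{p,q,r} is {p^3 - 3*q^2, p^2*q, q^3, r}; counting standard monomials gives mu = 7. Corank 2; j^3 = q^3 is a perfect cube, so E-series; the 4-jet and mu = 7 give E_7.

E7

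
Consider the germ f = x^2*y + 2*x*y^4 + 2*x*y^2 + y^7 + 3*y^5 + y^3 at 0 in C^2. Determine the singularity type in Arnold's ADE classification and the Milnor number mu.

Type D_{6}, Milnor number mu = 6.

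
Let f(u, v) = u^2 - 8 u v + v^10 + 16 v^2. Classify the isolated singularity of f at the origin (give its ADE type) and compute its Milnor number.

Type A_9, Milnor number mu = 9.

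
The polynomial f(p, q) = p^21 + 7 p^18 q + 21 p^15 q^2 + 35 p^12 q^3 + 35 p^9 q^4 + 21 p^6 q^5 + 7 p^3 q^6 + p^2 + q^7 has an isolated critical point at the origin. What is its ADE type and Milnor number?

Type A6, Milnor number mu = 6.

The Hessian of f at 0 has rank 1. Corank 1: A-series; mu = 6 gives A_6.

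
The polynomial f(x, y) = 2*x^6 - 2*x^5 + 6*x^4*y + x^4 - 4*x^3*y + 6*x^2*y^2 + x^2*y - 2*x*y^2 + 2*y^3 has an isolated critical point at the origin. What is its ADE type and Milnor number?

The Hessian of f at 0 has rank 0. Corank 2; j^3 = y*(x^2 - 2*x*y + 2*y^2) splits into three distinct lines over C (the quadratic factor has nonzero discriminant), so D_4.

Type D4, Milnor number mu = 4.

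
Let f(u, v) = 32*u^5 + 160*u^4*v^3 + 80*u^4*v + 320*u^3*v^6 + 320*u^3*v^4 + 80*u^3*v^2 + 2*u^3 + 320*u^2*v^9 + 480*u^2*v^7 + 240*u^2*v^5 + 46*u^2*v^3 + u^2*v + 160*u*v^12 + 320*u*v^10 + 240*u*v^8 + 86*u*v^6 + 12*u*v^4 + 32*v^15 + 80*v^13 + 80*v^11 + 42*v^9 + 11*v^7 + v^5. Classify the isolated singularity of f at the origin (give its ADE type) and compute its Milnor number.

The Hessian of f at 0 has rank 0. Corank 2; j^3 = u^2*(2*u + v) has shape L^2 M (L != M), so D-series; mu = 6 gives D_6.

Type D6, Milnor number mu = 6.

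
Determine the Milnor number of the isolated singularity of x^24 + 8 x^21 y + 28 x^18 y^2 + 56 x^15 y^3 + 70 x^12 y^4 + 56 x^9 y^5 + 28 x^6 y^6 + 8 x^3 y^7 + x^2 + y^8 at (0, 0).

7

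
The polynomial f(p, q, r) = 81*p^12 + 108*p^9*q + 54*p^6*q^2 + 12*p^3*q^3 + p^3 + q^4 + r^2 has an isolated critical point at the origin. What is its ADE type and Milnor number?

The Hessian of f at 0 is [[0, 0, 0], [0, 0, 0], [0, 0, 2]] with rank 1, so corank 2. A Groebner basis of the Jacobian ideal J(f) in C{p,q,r} is {q^3, p^2, r}; counting standard monomials gives mu = 6. Corank 2; j^3 = p^3 is a perfect cube, so E-series; the 4-jet and mu = 6 give E_6.

Type E_{6}, Milnor number mu = 6.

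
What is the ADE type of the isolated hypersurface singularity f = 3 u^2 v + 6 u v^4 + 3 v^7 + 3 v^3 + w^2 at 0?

D_{4}

The Hessian of f at 0 has rank 1. Corank 2; j^3 = 3*v*(u^2 + v^2) splits into three distinct lines over C (the quadratic factor has nonzero discriminant), so D_4.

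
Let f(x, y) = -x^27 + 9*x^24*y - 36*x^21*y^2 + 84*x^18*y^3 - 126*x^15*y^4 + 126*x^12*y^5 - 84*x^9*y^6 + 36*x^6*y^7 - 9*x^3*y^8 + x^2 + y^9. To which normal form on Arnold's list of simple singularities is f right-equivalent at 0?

The Hessian of f at 0 has rank 1. Corank 1: A-series; mu = 8 gives A_8.

A_{8}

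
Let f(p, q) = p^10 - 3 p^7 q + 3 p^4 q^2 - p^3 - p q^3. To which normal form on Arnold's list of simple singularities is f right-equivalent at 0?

E7

The Hessian of f at 0 is [[0, 0], [0, 0]] with rank 0, so corank 2. A Groebner basis of the Jacobian ideal J(f) in C{p,q} is {p^3, p*q^2, 3*p^2 + q^3}; counting standard monomials gives mu = 7. Corank 2; j^3 = -p^3 is a perfect cube, so E-series; the 4-jet and mu = 7 give E_7.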